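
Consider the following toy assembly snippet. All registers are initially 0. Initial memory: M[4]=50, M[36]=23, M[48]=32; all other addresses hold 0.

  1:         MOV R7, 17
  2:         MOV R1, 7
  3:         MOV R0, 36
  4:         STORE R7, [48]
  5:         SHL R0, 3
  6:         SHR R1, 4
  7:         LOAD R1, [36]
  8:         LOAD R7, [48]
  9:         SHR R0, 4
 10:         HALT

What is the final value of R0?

after MOV R7, 17: R7=17
after MOV R1, 7: R1=7
after MOV R0, 36: R0=36
STORE R7, [48] → M[48]=17
after SHL R0, 3: R0=36<<3=288
after SHR R1, 4: R1=7>>4=0
after LOAD R1, [36]: R1=M[36]=23
after LOAD R7, [48]: R7=M[48]=17
after SHR R0, 4: R0=288>>4=18
halt.

18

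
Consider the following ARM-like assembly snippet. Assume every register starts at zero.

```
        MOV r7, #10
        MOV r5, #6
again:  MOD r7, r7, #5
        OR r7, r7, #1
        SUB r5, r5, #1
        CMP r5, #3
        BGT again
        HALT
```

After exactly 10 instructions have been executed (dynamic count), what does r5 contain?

4

MOV r7, #10 → r7=10
MOV r5, #6 → r5=6
MOD r7, r7, #5 → r7=10%5=0
OR r7, r7, #1 → r7=0|1=1
SUB r5, r5, #1 → r5=6-1=5
CMP r5, #3  (cmp 5,3)
BGT again: taken
MOD r7, r7, #5 → r7=1%5=1
OR r7, r7, #1 → r7=1|1=1
SUB r5, r5, #1 → r5=5-1=4
After step 10: r5 = 4.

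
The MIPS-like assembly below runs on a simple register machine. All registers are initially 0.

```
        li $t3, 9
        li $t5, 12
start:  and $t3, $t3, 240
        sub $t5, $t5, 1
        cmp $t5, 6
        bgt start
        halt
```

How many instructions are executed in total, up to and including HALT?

27

li $t3, 9 → $t3=9
li $t5, 12 → $t5=12
and $t3, $t3, 240 → $t3=9&240=0
sub $t5, $t5, 1 → $t5=12-1=11
cmp $t5, 6  (cmp 11,6)
bgt start: taken
and $t3, $t3, 240 → $t3=0&240=0
sub $t5, $t5, 1 → $t5=11-1=10
cmp $t5, 6  (cmp 10,6)
bgt start: taken
and $t3, $t3, 240 → $t3=0&240=0
sub $t5, $t5, 1 → $t5=10-1=9
cmp $t5, 6  (cmp 9,6)
bgt start: taken
and $t3, $t3, 240 → $t3=0&240=0
sub $t5, $t5, 1 → $t5=9-1=8
cmp $t5, 6  (cmp 8,6)
bgt start: taken
and $t3, $t3, 240 → $t3=0&240=0
sub $t5, $t5, 1 → $t5=8-1=7
cmp $t5, 6  (cmp 7,6)
bgt start: taken
and $t3, $t3, 240 → $t3=0&240=0
sub $t5, $t5, 1 → $t5=7-1=6
cmp $t5, 6  (cmp 6,6)
bgt start: not taken
halt.
Total executed instructions: 27.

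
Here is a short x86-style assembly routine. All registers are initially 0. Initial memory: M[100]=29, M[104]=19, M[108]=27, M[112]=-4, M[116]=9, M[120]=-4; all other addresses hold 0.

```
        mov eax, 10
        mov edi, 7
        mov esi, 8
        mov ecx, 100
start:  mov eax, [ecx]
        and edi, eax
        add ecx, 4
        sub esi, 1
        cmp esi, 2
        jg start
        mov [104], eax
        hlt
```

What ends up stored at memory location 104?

after mov eax, 10: eax=10
after mov edi, 7: edi=7
after mov esi, 8: esi=8
after mov ecx, 100: ecx=100
after mov eax, [ecx]: eax=M[100]=29
after and edi, eax: edi=7&29=5
after add ecx, 4: ecx=100+4=104
after sub esi, 1: esi=8-1=7
cmp esi, 2  (cmp 7,2)
jg start: taken
after mov eax, [ecx]: eax=M[104]=19
after and edi, eax: edi=5&19=1
after add ecx, 4: ecx=104+4=108
after sub esi, 1: esi=7-1=6
cmp esi, 2  (cmp 6,2)
jg start: taken
after mov eax, [ecx]: eax=M[108]=27
after and edi, eax: edi=1&27=1
after add ecx, 4: ecx=108+4=112
after sub esi, 1: esi=6-1=5
cmp esi, 2  (cmp 5,2)
jg start: taken
after mov eax, [ecx]: eax=M[112]=-4
after and edi, eax: edi=1&(-4)=0
after add ecx, 4: ecx=112+4=116
after sub esi, 1: esi=5-1=4
cmp esi, 2  (cmp 4,2)
jg start: taken
after mov eax, [ecx]: eax=M[116]=9
after and edi, eax: edi=0&9=0
after add ecx, 4: ecx=116+4=120
after sub esi, 1: esi=4-1=3
cmp esi, 2  (cmp 3,2)
jg start: taken
after mov eax, [ecx]: eax=M[120]=-4
after and edi, eax: edi=0&(-4)=0
after add ecx, 4: ecx=120+4=124
after sub esi, 1: esi=3-1=2
cmp esi, 2  (cmp 2,2)
jg start: not taken
mov [104], eax → M[104]=-4
halt.

-4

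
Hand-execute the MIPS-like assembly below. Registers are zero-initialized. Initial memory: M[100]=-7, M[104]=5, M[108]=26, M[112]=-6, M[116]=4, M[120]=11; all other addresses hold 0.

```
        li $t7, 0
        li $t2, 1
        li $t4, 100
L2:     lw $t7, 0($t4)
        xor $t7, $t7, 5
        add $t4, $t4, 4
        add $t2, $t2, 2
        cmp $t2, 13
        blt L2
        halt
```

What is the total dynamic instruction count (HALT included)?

after li $t7, 0: $t7=0
after li $t2, 1: $t2=1
after li $t4, 100: $t4=100
after lw $t7, 0($t4): $t7=M[100]=-7
after xor $t7, $t7, 5: $t7=(-7)^5=-4
after add $t4, $t4, 4: $t4=100+4=104
after add $t2, $t2, 2: $t2=1+2=3
cmp $t2, 13  (cmp 3,13)
blt L2: taken
after lw $t7, 0($t4): $t7=M[104]=5
after xor $t7, $t7, 5: $t7=5^5=0
after add $t4, $t4, 4: $t4=104+4=108
after add $t2, $t2, 2: $t2=3+2=5
cmp $t2, 13  (cmp 5,13)
blt L2: taken
after lw $t7, 0($t4): $t7=M[108]=26
after xor $t7, $t7, 5: $t7=26^5=31
after add $t4, $t4, 4: $t4=108+4=112
after add $t2, $t2, 2: $t2=5+2=7
cmp $t2, 13  (cmp 7,13)
blt L2: taken
after lw $t7, 0($t4): $t7=M[112]=-6
after xor $t7, $t7, 5: $t7=(-6)^5=-1
after add $t4, $t4, 4: $t4=112+4=116
after add $t2, $t2, 2: $t2=7+2=9
cmp $t2, 13  (cmp 9,13)
blt L2: taken
after lw $t7, 0($t4): $t7=M[116]=4
after xor $t7, $t7, 5: $t7=4^5=1
after add $t4, $t4, 4: $t4=116+4=120
after add $t2, $t2, 2: $t2=9+2=11
cmp $t2, 13  (cmp 11,13)
blt L2: taken
after lw $t7, 0($t4): $t7=M[120]=11
after xor $t7, $t7, 5: $t7=11^5=14
after add $t4, $t4, 4: $t4=120+4=124
after add $t2, $t2, 2: $t2=11+2=13
cmp $t2, 13  (cmp 13,13)
blt L2: not taken
halt.
Total executed instructions: 40.

40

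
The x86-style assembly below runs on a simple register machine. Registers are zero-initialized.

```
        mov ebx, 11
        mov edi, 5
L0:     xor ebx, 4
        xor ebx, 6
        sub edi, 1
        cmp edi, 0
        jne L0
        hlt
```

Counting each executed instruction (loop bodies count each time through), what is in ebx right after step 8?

13

ebx=11
edi=5
ebx=11^4=15
ebx=15^6=9
edi=5-1=4
cmp edi, 0  (cmp 4,0)
jne L0: taken
ebx=9^4=13
After step 8: ebx = 13.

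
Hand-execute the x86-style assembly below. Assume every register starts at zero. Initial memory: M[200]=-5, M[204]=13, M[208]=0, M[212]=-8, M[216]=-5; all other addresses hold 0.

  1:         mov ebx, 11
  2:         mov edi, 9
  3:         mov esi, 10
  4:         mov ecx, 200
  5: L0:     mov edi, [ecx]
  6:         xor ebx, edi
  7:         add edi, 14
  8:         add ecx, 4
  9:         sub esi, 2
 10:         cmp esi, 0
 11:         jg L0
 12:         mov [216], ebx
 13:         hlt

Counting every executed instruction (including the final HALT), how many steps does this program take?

41

ebx=11
edi=9
esi=10
ecx=200
edi=M[200]=-5
ebx=11^(-5)=-16
edi=(-5)+14=9
ecx=200+4=204
esi=10-2=8
cmp esi, 0  (cmp 8,0)
jg L0: taken
edi=M[204]=13
ebx=(-16)^13=-3
edi=13+14=27
ecx=204+4=208
esi=8-2=6
cmp esi, 0  (cmp 6,0)
jg L0: taken
edi=M[208]=0
ebx=(-3)^0=-3
edi=0+14=14
ecx=208+4=212
esi=6-2=4
cmp esi, 0  (cmp 4,0)
jg L0: taken
edi=M[212]=-8
ebx=(-3)^(-8)=5
edi=(-8)+14=6
ecx=212+4=216
esi=4-2=2
cmp esi, 0  (cmp 2,0)
jg L0: taken
edi=M[216]=-5
ebx=5^(-5)=-2
edi=(-5)+14=9
ecx=216+4=220
esi=2-2=0
cmp esi, 0  (cmp 0,0)
jg L0: not taken
mov [216], ebx → M[216]=-2
halt.
Total executed instructions: 41.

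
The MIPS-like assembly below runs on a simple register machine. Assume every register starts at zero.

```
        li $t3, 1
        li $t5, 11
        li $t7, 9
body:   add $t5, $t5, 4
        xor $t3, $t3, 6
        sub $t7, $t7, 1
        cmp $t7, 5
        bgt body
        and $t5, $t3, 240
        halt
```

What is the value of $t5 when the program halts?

0

after li $t3, 1: $t3=1
after li $t5, 11: $t5=11
after li $t7, 9: $t7=9
after add $t5, $t5, 4: $t5=11+4=15
after xor $t3, $t3, 6: $t3=1^6=7
after sub $t7, $t7, 1: $t7=9-1=8
cmp $t7, 5  (cmp 8,5)
bgt body: taken
after add $t5, $t5, 4: $t5=15+4=19
after xor $t3, $t3, 6: $t3=7^6=1
after sub $t7, $t7, 1: $t7=8-1=7
cmp $t7, 5  (cmp 7,5)
bgt body: taken
after add $t5, $t5, 4: $t5=19+4=23
after xor $t3, $t3, 6: $t3=1^6=7
after sub $t7, $t7, 1: $t7=7-1=6
cmp $t7, 5  (cmp 6,5)
bgt body: taken
after add $t5, $t5, 4: $t5=23+4=27
after xor $t3, $t3, 6: $t3=7^6=1
after sub $t7, $t7, 1: $t7=6-1=5
cmp $t7, 5  (cmp 5,5)
bgt body: not taken
after and $t5, $t3, 240: $t5=1&240=0
halt.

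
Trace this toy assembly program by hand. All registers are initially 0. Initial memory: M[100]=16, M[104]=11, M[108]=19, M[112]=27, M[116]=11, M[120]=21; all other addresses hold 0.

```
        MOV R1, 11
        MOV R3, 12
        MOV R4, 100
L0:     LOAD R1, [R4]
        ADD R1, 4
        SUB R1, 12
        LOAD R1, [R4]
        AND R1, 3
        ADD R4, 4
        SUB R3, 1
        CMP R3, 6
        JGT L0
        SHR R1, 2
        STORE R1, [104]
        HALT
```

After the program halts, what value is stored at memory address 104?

0

after MOV R1, 11: R1=11
after MOV R3, 12: R3=12
after MOV R4, 100: R4=100
after LOAD R1, [R4]: R1=M[100]=16
after ADD R1, 4: R1=16+4=20
after SUB R1, 12: R1=20-12=8
after LOAD R1, [R4]: R1=M[100]=16
after AND R1, 3: R1=16&3=0
after ADD R4, 4: R4=100+4=104
after SUB R3, 1: R3=12-1=11
CMP R3, 6  (cmp 11,6)
JGT L0: taken
after LOAD R1, [R4]: R1=M[104]=11
after ADD R1, 4: R1=11+4=15
after SUB R1, 12: R1=15-12=3
after LOAD R1, [R4]: R1=M[104]=11
after AND R1, 3: R1=11&3=3
after ADD R4, 4: R4=104+4=108
after SUB R3, 1: R3=11-1=10
CMP R3, 6  (cmp 10,6)
JGT L0: taken
after LOAD R1, [R4]: R1=M[108]=19
after ADD R1, 4: R1=19+4=23
after SUB R1, 12: R1=23-12=11
after LOAD R1, [R4]: R1=M[108]=19
after AND R1, 3: R1=19&3=3
after ADD R4, 4: R4=108+4=112
after SUB R3, 1: R3=10-1=9
CMP R3, 6  (cmp 9,6)
JGT L0: taken
after LOAD R1, [R4]: R1=M[112]=27
after ADD R1, 4: R1=27+4=31
after SUB R1, 12: R1=31-12=19
after LOAD R1, [R4]: R1=M[112]=27
after AND R1, 3: R1=27&3=3
after ADD R4, 4: R4=112+4=116
after SUB R3, 1: R3=9-1=8
CMP R3, 6  (cmp 8,6)
JGT L0: taken
after LOAD R1, [R4]: R1=M[116]=11
after ADD R1, 4: R1=11+4=15
after SUB R1, 12: R1=15-12=3
after LOAD R1, [R4]: R1=M[116]=11
after AND R1, 3: R1=11&3=3
after ADD R4, 4: R4=116+4=120
after SUB R3, 1: R3=8-1=7
CMP R3, 6  (cmp 7,6)
JGT L0: taken
after LOAD R1, [R4]: R1=M[120]=21
after ADD R1, 4: R1=21+4=25
after SUB R1, 12: R1=25-12=13
after LOAD R1, [R4]: R1=M[120]=21
after AND R1, 3: R1=21&3=1
after ADD R4, 4: R4=120+4=124
after SUB R3, 1: R3=7-1=6
CMP R3, 6  (cmp 6,6)
JGT L0: not taken
after SHR R1, 2: R1=1>>2=0
STORE R1, [104] → M[104]=0
halt.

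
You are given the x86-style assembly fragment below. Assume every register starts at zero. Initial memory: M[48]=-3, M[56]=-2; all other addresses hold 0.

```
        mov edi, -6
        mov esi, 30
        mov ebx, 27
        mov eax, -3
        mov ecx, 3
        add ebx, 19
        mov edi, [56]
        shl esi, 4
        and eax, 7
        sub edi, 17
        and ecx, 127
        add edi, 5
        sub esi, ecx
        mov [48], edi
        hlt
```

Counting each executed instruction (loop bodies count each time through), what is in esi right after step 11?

after mov edi, -6: edi=-6
after mov esi, 30: esi=30
after mov ebx, 27: ebx=27
after mov eax, -3: eax=-3
after mov ecx, 3: ecx=3
after add ebx, 19: ebx=27+19=46
after mov edi, [56]: edi=M[56]=-2
after shl esi, 4: esi=30<<4=480
after and eax, 7: eax=(-3)&7=5
after sub edi, 17: edi=(-2)-17=-19
after and ecx, 127: ecx=3&127=3
After step 11: esi = 480.

480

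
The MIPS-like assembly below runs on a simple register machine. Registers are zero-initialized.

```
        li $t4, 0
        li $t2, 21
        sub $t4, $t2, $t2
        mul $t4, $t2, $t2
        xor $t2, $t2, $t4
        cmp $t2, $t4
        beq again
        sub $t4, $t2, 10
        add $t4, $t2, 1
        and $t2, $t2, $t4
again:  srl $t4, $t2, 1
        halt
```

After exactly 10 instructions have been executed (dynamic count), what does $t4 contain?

$t4=0
$t2=21
$t4=21-21=0
$t4=21*21=441
$t2=21^441=428
cmp $t2, $t4  (cmp 428,441)
beq again: not taken
$t4=428-10=418
$t4=428+1=429
$t2=428&429=428
After step 10: $t4 = 429.

429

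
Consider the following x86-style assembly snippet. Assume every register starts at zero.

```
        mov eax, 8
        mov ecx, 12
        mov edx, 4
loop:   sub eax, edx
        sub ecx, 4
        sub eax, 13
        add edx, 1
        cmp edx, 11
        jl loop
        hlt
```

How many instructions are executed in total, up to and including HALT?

eax=8
ecx=12
edx=4
eax=8-4=4
ecx=12-4=8
eax=4-13=-9
edx=4+1=5
cmp edx, 11  (cmp 5,11)
jl loop: taken
eax=(-9)-5=-14
ecx=8-4=4
eax=(-14)-13=-27
edx=5+1=6
cmp edx, 11  (cmp 6,11)
jl loop: taken
eax=(-27)-6=-33
ecx=4-4=0
eax=(-33)-13=-46
edx=6+1=7
cmp edx, 11  (cmp 7,11)
jl loop: taken
eax=(-46)-7=-53
ecx=0-4=-4
eax=(-53)-13=-66
edx=7+1=8
cmp edx, 11  (cmp 8,11)
jl loop: taken
eax=(-66)-8=-74
ecx=(-4)-4=-8
eax=(-74)-13=-87
edx=8+1=9
cmp edx, 11  (cmp 9,11)
jl loop: taken
eax=(-87)-9=-96
ecx=(-8)-4=-12
eax=(-96)-13=-109
edx=9+1=10
cmp edx, 11  (cmp 10,11)
jl loop: taken
eax=(-109)-10=-119
ecx=(-12)-4=-16
eax=(-119)-13=-132
edx=10+1=11
cmp edx, 11  (cmp 11,11)
jl loop: not taken
halt.
Total executed instructions: 46.

46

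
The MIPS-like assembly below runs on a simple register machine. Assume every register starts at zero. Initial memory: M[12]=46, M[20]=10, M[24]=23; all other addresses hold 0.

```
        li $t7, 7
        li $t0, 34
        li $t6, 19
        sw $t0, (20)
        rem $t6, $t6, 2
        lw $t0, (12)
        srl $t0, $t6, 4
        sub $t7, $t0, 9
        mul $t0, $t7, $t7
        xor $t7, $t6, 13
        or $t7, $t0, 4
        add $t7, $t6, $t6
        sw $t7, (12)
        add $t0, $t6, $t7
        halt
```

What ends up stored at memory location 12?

2

$t7=7
$t0=34
$t6=19
sw $t0, (20) → M[20]=34
$t6=19%2=1
$t0=M[12]=46
$t0=1>>4=0
$t7=0-9=-9
$t0=(-9)*(-9)=81
$t7=1^13=12
$t7=81|4=85
$t7=1+1=2
sw $t7, (12) → M[12]=2
$t0=1+2=3
halt.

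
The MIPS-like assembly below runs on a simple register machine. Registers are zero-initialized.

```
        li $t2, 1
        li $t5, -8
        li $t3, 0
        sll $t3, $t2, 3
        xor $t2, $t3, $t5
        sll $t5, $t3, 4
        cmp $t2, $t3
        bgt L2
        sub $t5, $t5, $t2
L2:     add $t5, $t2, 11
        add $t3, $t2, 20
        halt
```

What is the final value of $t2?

-16

after li $t2, 1: $t2=1
after li $t5, -8: $t5=-8
after li $t3, 0: $t3=0
after sll $t3, $t2, 3: $t3=1<<3=8
after xor $t2, $t3, $t5: $t2=8^(-8)=-16
after sll $t5, $t3, 4: $t5=8<<4=128
cmp $t2, $t3  (cmp -16,8)
bgt L2: not taken
after sub $t5, $t5, $t2: $t5=128-(-16)=144
after add $t5, $t2, 11: $t5=(-16)+11=-5
after add $t3, $t2, 20: $t3=(-16)+20=4
halt.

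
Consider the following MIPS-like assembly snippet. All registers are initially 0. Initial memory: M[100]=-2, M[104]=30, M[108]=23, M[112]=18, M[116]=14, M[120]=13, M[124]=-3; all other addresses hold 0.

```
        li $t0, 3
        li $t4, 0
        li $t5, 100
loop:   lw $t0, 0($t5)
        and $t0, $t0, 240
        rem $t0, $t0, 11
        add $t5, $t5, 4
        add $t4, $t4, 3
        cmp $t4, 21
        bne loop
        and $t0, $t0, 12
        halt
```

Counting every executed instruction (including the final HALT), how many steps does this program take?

li $t0, 3 → $t0=3
li $t4, 0 → $t4=0
li $t5, 100 → $t5=100
lw $t0, 0($t5) → $t0=M[100]=-2
and $t0, $t0, 240 → $t0=(-2)&240=240
rem $t0, $t0, 11 → $t0=240%11=9
add $t5, $t5, 4 → $t5=100+4=104
add $t4, $t4, 3 → $t4=0+3=3
cmp $t4, 21  (cmp 3,21)
bne loop: taken
lw $t0, 0($t5) → $t0=M[104]=30
and $t0, $t0, 240 → $t0=30&240=16
rem $t0, $t0, 11 → $t0=16%11=5
add $t5, $t5, 4 → $t5=104+4=108
add $t4, $t4, 3 → $t4=3+3=6
cmp $t4, 21  (cmp 6,21)
bne loop: taken
lw $t0, 0($t5) → $t0=M[108]=23
and $t0, $t0, 240 → $t0=23&240=16
rem $t0, $t0, 11 → $t0=16%11=5
add $t5, $t5, 4 → $t5=108+4=112
add $t4, $t4, 3 → $t4=6+3=9
cmp $t4, 21  (cmp 9,21)
bne loop: taken
lw $t0, 0($t5) → $t0=M[112]=18
and $t0, $t0, 240 → $t0=18&240=16
rem $t0, $t0, 11 → $t0=16%11=5
add $t5, $t5, 4 → $t5=112+4=116
add $t4, $t4, 3 → $t4=9+3=12
cmp $t4, 21  (cmp 12,21)
bne loop: taken
lw $t0, 0($t5) → $t0=M[116]=14
and $t0, $t0, 240 → $t0=14&240=0
rem $t0, $t0, 11 → $t0=0%11=0
add $t5, $t5, 4 → $t5=116+4=120
add $t4, $t4, 3 → $t4=12+3=15
cmp $t4, 21  (cmp 15,21)
bne loop: taken
lw $t0, 0($t5) → $t0=M[120]=13
and $t0, $t0, 240 → $t0=13&240=0
rem $t0, $t0, 11 → $t0=0%11=0
add $t5, $t5, 4 → $t5=120+4=124
add $t4, $t4, 3 → $t4=15+3=18
cmp $t4, 21  (cmp 18,21)
bne loop: taken
lw $t0, 0($t5) → $t0=M[124]=-3
and $t0, $t0, 240 → $t0=(-3)&240=240
rem $t0, $t0, 11 → $t0=240%11=9
add $t5, $t5, 4 → $t5=124+4=128
add $t4, $t4, 3 → $t4=18+3=21
cmp $t4, 21  (cmp 21,21)
bne loop: not taken
and $t0, $t0, 12 → $t0=9&12=8
halt.
Total executed instructions: 54.

54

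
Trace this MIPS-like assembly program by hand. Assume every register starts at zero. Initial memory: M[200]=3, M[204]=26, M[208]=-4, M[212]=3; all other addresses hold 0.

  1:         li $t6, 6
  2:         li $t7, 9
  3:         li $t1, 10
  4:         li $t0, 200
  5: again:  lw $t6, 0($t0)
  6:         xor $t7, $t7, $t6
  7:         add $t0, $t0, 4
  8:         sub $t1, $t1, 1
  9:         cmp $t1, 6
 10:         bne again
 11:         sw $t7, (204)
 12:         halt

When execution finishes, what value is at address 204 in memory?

$t6=6
$t7=9
$t1=10
$t0=200
$t6=M[200]=3
$t7=9^3=10
$t0=200+4=204
$t1=10-1=9
cmp $t1, 6  (cmp 9,6)
bne again: taken
$t6=M[204]=26
$t7=10^26=16
$t0=204+4=208
$t1=9-1=8
cmp $t1, 6  (cmp 8,6)
bne again: taken
$t6=M[208]=-4
$t7=16^(-4)=-20
$t0=208+4=212
$t1=8-1=7
cmp $t1, 6  (cmp 7,6)
bne again: taken
$t6=M[212]=3
$t7=(-20)^3=-17
$t0=212+4=216
$t1=7-1=6
cmp $t1, 6  (cmp 6,6)
bne again: not taken
sw $t7, (204) → M[204]=-17
halt.

-17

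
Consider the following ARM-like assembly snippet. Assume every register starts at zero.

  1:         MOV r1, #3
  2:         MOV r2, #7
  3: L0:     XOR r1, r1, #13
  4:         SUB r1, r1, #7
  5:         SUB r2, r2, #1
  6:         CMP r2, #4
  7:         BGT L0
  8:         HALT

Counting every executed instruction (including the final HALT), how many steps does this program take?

18

MOV r1, #3 → r1=3
MOV r2, #7 → r2=7
XOR r1, r1, #13 → r1=3^13=14
SUB r1, r1, #7 → r1=14-7=7
SUB r2, r2, #1 → r2=7-1=6
CMP r2, #4  (cmp 6,4)
BGT L0: taken
XOR r1, r1, #13 → r1=7^13=10
SUB r1, r1, #7 → r1=10-7=3
SUB r2, r2, #1 → r2=6-1=5
CMP r2, #4  (cmp 5,4)
BGT L0: taken
XOR r1, r1, #13 → r1=3^13=14
SUB r1, r1, #7 → r1=14-7=7
SUB r2, r2, #1 → r2=5-1=4
CMP r2, #4  (cmp 4,4)
BGT L0: not taken
halt.
Total executed instructions: 18.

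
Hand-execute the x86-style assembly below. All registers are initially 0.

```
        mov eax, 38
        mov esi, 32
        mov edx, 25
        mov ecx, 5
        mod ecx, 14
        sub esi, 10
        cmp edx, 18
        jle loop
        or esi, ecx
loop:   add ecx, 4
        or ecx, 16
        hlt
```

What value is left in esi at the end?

eax=38
esi=32
edx=25
ecx=5
ecx=5%14=5
esi=32-10=22
cmp edx, 18  (cmp 25,18)
jle loop: not taken
esi=22|5=23
ecx=5+4=9
ecx=9|16=25
halt.

23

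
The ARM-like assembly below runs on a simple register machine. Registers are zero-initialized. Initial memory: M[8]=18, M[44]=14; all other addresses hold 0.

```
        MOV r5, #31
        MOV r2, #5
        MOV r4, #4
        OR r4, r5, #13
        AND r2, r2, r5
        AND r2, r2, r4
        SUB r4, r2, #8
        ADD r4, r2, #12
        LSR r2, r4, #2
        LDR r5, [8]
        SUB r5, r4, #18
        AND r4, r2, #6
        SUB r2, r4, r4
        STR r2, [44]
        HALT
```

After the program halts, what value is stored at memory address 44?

0

r5=31
r2=5
r4=4
r4=31|13=31
r2=5&31=5
r2=5&31=5
r4=5-8=-3
r4=5+12=17
r2=17>>2=4
r5=M[8]=18
r5=17-18=-1
r4=4&6=4
r2=4-4=0
STR r2, [44] → M[44]=0
halt.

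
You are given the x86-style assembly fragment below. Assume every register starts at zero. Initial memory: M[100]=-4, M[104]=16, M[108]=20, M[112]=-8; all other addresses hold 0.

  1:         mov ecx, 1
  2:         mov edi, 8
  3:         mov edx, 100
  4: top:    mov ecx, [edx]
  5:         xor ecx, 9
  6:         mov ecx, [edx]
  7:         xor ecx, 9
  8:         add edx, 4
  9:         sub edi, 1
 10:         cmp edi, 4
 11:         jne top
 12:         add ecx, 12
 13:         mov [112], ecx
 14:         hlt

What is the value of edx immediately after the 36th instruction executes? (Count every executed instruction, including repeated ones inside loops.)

116

ecx=1
edi=8
edx=100
ecx=M[100]=-4
ecx=(-4)^9=-11
ecx=M[100]=-4
ecx=(-4)^9=-11
edx=100+4=104
edi=8-1=7
cmp edi, 4  (cmp 7,4)
jne top: taken
ecx=M[104]=16
ecx=16^9=25
ecx=M[104]=16
ecx=16^9=25
edx=104+4=108
edi=7-1=6
cmp edi, 4  (cmp 6,4)
jne top: taken
ecx=M[108]=20
ecx=20^9=29
ecx=M[108]=20
ecx=20^9=29
edx=108+4=112
edi=6-1=5
cmp edi, 4  (cmp 5,4)
jne top: taken
ecx=M[112]=-8
ecx=(-8)^9=-15
ecx=M[112]=-8
ecx=(-8)^9=-15
edx=112+4=116
edi=5-1=4
cmp edi, 4  (cmp 4,4)
jne top: not taken
ecx=(-15)+12=-3
After step 36: edx = 116.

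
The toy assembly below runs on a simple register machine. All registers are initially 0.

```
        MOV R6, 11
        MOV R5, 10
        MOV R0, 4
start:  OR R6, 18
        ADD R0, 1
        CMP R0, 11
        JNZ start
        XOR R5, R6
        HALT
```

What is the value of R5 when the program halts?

after MOV R6, 11: R6=11
after MOV R5, 10: R5=10
after MOV R0, 4: R0=4
after OR R6, 18: R6=11|18=27
after ADD R0, 1: R0=4+1=5
CMP R0, 11  (cmp 5,11)
JNZ start: taken
after OR R6, 18: R6=27|18=27
after ADD R0, 1: R0=5+1=6
CMP R0, 11  (cmp 6,11)
JNZ start: taken
after OR R6, 18: R6=27|18=27
after ADD R0, 1: R0=6+1=7
CMP R0, 11  (cmp 7,11)
JNZ start: taken
after OR R6, 18: R6=27|18=27
after ADD R0, 1: R0=7+1=8
CMP R0, 11  (cmp 8,11)
JNZ start: taken
after OR R6, 18: R6=27|18=27
after ADD R0, 1: R0=8+1=9
CMP R0, 11  (cmp 9,11)
JNZ start: taken
after OR R6, 18: R6=27|18=27
after ADD R0, 1: R0=9+1=10
CMP R0, 11  (cmp 10,11)
JNZ start: taken
after OR R6, 18: R6=27|18=27
after ADD R0, 1: R0=10+1=11
CMP R0, 11  (cmp 11,11)
JNZ start: not taken
after XOR R5, R6: R5=10^27=17
halt.

17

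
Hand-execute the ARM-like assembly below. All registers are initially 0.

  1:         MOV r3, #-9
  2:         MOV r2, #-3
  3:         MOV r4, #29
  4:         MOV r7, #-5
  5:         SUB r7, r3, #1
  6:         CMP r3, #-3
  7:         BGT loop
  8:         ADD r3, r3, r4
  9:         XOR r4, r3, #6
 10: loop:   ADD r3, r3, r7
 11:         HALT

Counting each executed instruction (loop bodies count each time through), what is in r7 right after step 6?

MOV r3, #-9 → r3=-9
MOV r2, #-3 → r2=-3
MOV r4, #29 → r4=29
MOV r7, #-5 → r7=-5
SUB r7, r3, #1 → r7=(-9)-1=-10
CMP r3, #-3  (cmp -9,-3)
After step 6: r7 = -10.

-10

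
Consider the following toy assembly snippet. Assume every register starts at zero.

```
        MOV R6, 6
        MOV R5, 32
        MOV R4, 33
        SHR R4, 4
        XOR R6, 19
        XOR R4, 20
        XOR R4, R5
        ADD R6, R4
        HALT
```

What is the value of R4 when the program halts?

R6=6
R5=32
R4=33
R4=33>>4=2
R6=6^19=21
R4=2^20=22
R4=22^32=54
R6=21+54=75
halt.

54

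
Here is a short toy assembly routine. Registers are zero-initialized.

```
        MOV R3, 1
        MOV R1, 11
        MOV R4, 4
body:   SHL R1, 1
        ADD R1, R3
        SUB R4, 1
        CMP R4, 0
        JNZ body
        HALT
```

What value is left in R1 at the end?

191

MOV R3, 1 → R3=1
MOV R1, 11 → R1=11
MOV R4, 4 → R4=4
SHL R1, 1 → R1=11<<1=22
ADD R1, R3 → R1=22+1=23
SUB R4, 1 → R4=4-1=3
CMP R4, 0  (cmp 3,0)
JNZ body: taken
SHL R1, 1 → R1=23<<1=46
ADD R1, R3 → R1=46+1=47
SUB R4, 1 → R4=3-1=2
CMP R4, 0  (cmp 2,0)
JNZ body: taken
SHL R1, 1 → R1=47<<1=94
ADD R1, R3 → R1=94+1=95
SUB R4, 1 → R4=2-1=1
CMP R4, 0  (cmp 1,0)
JNZ body: taken
SHL R1, 1 → R1=95<<1=190
ADD R1, R3 → R1=190+1=191
SUB R4, 1 → R4=1-1=0
CMP R4, 0  (cmp 0,0)
JNZ body: not taken
halt.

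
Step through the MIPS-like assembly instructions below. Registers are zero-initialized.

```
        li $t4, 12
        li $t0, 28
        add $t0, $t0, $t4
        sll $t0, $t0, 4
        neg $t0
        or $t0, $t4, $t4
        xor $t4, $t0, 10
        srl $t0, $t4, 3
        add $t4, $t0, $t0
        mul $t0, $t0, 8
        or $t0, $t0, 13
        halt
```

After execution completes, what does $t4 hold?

li $t4, 12 → $t4=12
li $t0, 28 → $t0=28
add $t0, $t0, $t4 → $t0=28+12=40
sll $t0, $t0, 4 → $t0=40<<4=640
neg $t0 → $t0=-(640)=-640
or $t0, $t4, $t4 → $t0=12|12=12
xor $t4, $t0, 10 → $t4=12^10=6
srl $t0, $t4, 3 → $t0=6>>3=0
add $t4, $t0, $t0 → $t4=0+0=0
mul $t0, $t0, 8 → $t0=0*8=0
or $t0, $t0, 13 → $t0=0|13=13
halt.

0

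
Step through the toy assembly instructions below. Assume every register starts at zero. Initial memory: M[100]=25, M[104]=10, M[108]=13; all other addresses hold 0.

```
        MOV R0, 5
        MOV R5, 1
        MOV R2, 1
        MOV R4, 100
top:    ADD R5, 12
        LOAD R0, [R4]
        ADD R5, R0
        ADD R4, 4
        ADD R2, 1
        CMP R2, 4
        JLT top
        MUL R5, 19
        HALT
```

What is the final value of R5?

MOV R0, 5 → R0=5
MOV R5, 1 → R5=1
MOV R2, 1 → R2=1
MOV R4, 100 → R4=100
ADD R5, 12 → R5=1+12=13
LOAD R0, [R4] → R0=M[100]=25
ADD R5, R0 → R5=13+25=38
ADD R4, 4 → R4=100+4=104
ADD R2, 1 → R2=1+1=2
CMP R2, 4  (cmp 2,4)
JLT top: taken
ADD R5, 12 → R5=38+12=50
LOAD R0, [R4] → R0=M[104]=10
ADD R5, R0 → R5=50+10=60
ADD R4, 4 → R4=104+4=108
ADD R2, 1 → R2=2+1=3
CMP R2, 4  (cmp 3,4)
JLT top: taken
ADD R5, 12 → R5=60+12=72
LOAD R0, [R4] → R0=M[108]=13
ADD R5, R0 → R5=72+13=85
ADD R4, 4 → R4=108+4=112
ADD R2, 1 → R2=3+1=4
CMP R2, 4  (cmp 4,4)
JLT top: not taken
MUL R5, 19 → R5=85*19=1615
halt.

1615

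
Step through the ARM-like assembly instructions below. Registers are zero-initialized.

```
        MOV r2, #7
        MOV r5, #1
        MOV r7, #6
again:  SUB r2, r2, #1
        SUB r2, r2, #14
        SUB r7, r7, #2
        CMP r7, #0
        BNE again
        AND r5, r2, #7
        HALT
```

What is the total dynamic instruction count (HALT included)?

20

r2=7
r5=1
r7=6
r2=7-1=6
r2=6-14=-8
r7=6-2=4
CMP r7, #0  (cmp 4,0)
BNE again: taken
r2=(-8)-1=-9
r2=(-9)-14=-23
r7=4-2=2
CMP r7, #0  (cmp 2,0)
BNE again: taken
r2=(-23)-1=-24
r2=(-24)-14=-38
r7=2-2=0
CMP r7, #0  (cmp 0,0)
BNE again: not taken
r5=(-38)&7=2
halt.
Total executed instructions: 20.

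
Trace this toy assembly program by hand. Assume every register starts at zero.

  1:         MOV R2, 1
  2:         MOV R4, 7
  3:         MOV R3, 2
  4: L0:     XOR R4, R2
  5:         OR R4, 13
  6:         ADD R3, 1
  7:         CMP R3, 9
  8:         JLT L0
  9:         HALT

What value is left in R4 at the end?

after MOV R2, 1: R2=1
after MOV R4, 7: R4=7
after MOV R3, 2: R3=2
after XOR R4, R2: R4=7^1=6
after OR R4, 13: R4=6|13=15
after ADD R3, 1: R3=2+1=3
CMP R3, 9  (cmp 3,9)
JLT L0: taken
after XOR R4, R2: R4=15^1=14
after OR R4, 13: R4=14|13=15
after ADD R3, 1: R3=3+1=4
CMP R3, 9  (cmp 4,9)
JLT L0: taken
after XOR R4, R2: R4=15^1=14
after OR R4, 13: R4=14|13=15
after ADD R3, 1: R3=4+1=5
CMP R3, 9  (cmp 5,9)
JLT L0: taken
after XOR R4, R2: R4=15^1=14
after OR R4, 13: R4=14|13=15
after ADD R3, 1: R3=5+1=6
CMP R3, 9  (cmp 6,9)
JLT L0: taken
after XOR R4, R2: R4=15^1=14
after OR R4, 13: R4=14|13=15
after ADD R3, 1: R3=6+1=7
CMP R3, 9  (cmp 7,9)
JLT L0: taken
after XOR R4, R2: R4=15^1=14
after OR R4, 13: R4=14|13=15
after ADD R3, 1: R3=7+1=8
CMP R3, 9  (cmp 8,9)
JLT L0: taken
after XOR R4, R2: R4=15^1=14
after OR R4, 13: R4=14|13=15
after ADD R3, 1: R3=8+1=9
CMP R3, 9  (cmp 9,9)
JLT L0: not taken
halt.

15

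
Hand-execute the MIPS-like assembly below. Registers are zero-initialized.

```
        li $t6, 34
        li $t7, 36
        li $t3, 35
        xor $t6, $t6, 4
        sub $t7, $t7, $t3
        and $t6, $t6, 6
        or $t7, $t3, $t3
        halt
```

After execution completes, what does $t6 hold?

after li $t6, 34: $t6=34
after li $t7, 36: $t7=36
after li $t3, 35: $t3=35
after xor $t6, $t6, 4: $t6=34^4=38
after sub $t7, $t7, $t3: $t7=36-35=1
after and $t6, $t6, 6: $t6=38&6=6
after or $t7, $t3, $t3: $t7=35|35=35
halt.

6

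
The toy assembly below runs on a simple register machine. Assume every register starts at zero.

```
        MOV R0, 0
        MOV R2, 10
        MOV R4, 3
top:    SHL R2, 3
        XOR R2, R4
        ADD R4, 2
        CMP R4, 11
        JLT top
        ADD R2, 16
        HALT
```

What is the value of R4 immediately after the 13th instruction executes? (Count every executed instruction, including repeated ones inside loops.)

7

MOV R0, 0 → R0=0
MOV R2, 10 → R2=10
MOV R4, 3 → R4=3
SHL R2, 3 → R2=10<<3=80
XOR R2, R4 → R2=80^3=83
ADD R4, 2 → R4=3+2=5
CMP R4, 11  (cmp 5,11)
JLT top: taken
SHL R2, 3 → R2=83<<3=664
XOR R2, R4 → R2=664^5=669
ADD R4, 2 → R4=5+2=7
CMP R4, 11  (cmp 7,11)
JLT top: taken
After step 13: R4 = 7.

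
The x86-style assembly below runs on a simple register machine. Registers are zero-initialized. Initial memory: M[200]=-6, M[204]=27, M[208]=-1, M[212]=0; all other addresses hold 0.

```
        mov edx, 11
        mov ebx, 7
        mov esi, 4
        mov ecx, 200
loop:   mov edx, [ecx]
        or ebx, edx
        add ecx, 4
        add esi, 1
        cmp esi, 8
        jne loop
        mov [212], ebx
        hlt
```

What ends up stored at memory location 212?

-1

edx=11
ebx=7
esi=4
ecx=200
edx=M[200]=-6
ebx=7|(-6)=-1
ecx=200+4=204
esi=4+1=5
cmp esi, 8  (cmp 5,8)
jne loop: taken
edx=M[204]=27
ebx=(-1)|27=-1
ecx=204+4=208
esi=5+1=6
cmp esi, 8  (cmp 6,8)
jne loop: taken
edx=M[208]=-1
ebx=(-1)|(-1)=-1
ecx=208+4=212
esi=6+1=7
cmp esi, 8  (cmp 7,8)
jne loop: taken
edx=M[212]=0
ebx=(-1)|0=-1
ecx=212+4=216
esi=7+1=8
cmp esi, 8  (cmp 8,8)
jne loop: not taken
mov [212], ebx → M[212]=-1
halt.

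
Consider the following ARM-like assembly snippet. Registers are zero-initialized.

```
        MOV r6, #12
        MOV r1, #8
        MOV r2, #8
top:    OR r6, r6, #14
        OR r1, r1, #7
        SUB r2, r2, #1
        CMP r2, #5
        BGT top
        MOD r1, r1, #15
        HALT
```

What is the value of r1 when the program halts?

0

MOV r6, #12 → r6=12
MOV r1, #8 → r1=8
MOV r2, #8 → r2=8
OR r6, r6, #14 → r6=12|14=14
OR r1, r1, #7 → r1=8|7=15
SUB r2, r2, #1 → r2=8-1=7
CMP r2, #5  (cmp 7,5)
BGT top: taken
OR r6, r6, #14 → r6=14|14=14
OR r1, r1, #7 → r1=15|7=15
SUB r2, r2, #1 → r2=7-1=6
CMP r2, #5  (cmp 6,5)
BGT top: taken
OR r6, r6, #14 → r6=14|14=14
OR r1, r1, #7 → r1=15|7=15
SUB r2, r2, #1 → r2=6-1=5
CMP r2, #5  (cmp 5,5)
BGT top: not taken
MOD r1, r1, #15 → r1=15%15=0
halt.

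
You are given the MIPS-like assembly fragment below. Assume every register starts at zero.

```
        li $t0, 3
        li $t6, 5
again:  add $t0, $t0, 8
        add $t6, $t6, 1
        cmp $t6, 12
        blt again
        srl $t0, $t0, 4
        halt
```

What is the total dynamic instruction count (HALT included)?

after li $t0, 3: $t0=3
after li $t6, 5: $t6=5
after add $t0, $t0, 8: $t0=3+8=11
after add $t6, $t6, 1: $t6=5+1=6
cmp $t6, 12  (cmp 6,12)
blt again: taken
after add $t0, $t0, 8: $t0=11+8=19
after add $t6, $t6, 1: $t6=6+1=7
cmp $t6, 12  (cmp 7,12)
blt again: taken
after add $t0, $t0, 8: $t0=19+8=27
after add $t6, $t6, 1: $t6=7+1=8
cmp $t6, 12  (cmp 8,12)
blt again: taken
after add $t0, $t0, 8: $t0=27+8=35
after add $t6, $t6, 1: $t6=8+1=9
cmp $t6, 12  (cmp 9,12)
blt again: taken
after add $t0, $t0, 8: $t0=35+8=43
after add $t6, $t6, 1: $t6=9+1=10
cmp $t6, 12  (cmp 10,12)
blt again: taken
after add $t0, $t0, 8: $t0=43+8=51
after add $t6, $t6, 1: $t6=10+1=11
cmp $t6, 12  (cmp 11,12)
blt again: taken
after add $t0, $t0, 8: $t0=51+8=59
after add $t6, $t6, 1: $t6=11+1=12
cmp $t6, 12  (cmp 12,12)
blt again: not taken
after srl $t0, $t0, 4: $t0=59>>4=3
halt.
Total executed instructions: 32.

32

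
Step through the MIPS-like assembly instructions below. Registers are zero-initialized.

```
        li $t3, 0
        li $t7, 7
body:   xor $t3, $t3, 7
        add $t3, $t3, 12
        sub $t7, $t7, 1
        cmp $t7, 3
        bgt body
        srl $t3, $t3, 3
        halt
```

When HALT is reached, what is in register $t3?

8

after li $t3, 0: $t3=0
after li $t7, 7: $t7=7
after xor $t3, $t3, 7: $t3=0^7=7
after add $t3, $t3, 12: $t3=7+12=19
after sub $t7, $t7, 1: $t7=7-1=6
cmp $t7, 3  (cmp 6,3)
bgt body: taken
after xor $t3, $t3, 7: $t3=19^7=20
after add $t3, $t3, 12: $t3=20+12=32
after sub $t7, $t7, 1: $t7=6-1=5
cmp $t7, 3  (cmp 5,3)
bgt body: taken
after xor $t3, $t3, 7: $t3=32^7=39
after add $t3, $t3, 12: $t3=39+12=51
after sub $t7, $t7, 1: $t7=5-1=4
cmp $t7, 3  (cmp 4,3)
bgt body: taken
after xor $t3, $t3, 7: $t3=51^7=52
after add $t3, $t3, 12: $t3=52+12=64
after sub $t7, $t7, 1: $t7=4-1=3
cmp $t7, 3  (cmp 3,3)
bgt body: not taken
after srl $t3, $t3, 3: $t3=64>>3=8
halt.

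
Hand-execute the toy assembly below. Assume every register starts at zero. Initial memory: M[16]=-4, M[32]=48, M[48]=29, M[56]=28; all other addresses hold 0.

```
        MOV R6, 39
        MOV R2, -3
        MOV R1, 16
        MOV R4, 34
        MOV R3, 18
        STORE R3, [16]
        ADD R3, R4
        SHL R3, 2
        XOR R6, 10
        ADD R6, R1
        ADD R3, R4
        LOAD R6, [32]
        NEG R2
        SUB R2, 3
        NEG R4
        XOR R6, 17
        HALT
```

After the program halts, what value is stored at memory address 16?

18

R6=39
R2=-3
R1=16
R4=34
R3=18
STORE R3, [16] → M[16]=18
R3=18+34=52
R3=52<<2=208
R6=39^10=45
R6=45+16=61
R3=208+34=242
R6=M[32]=48
R2=-(-3)=3
R2=3-3=0
R4=-(34)=-34
R6=48^17=33
halt.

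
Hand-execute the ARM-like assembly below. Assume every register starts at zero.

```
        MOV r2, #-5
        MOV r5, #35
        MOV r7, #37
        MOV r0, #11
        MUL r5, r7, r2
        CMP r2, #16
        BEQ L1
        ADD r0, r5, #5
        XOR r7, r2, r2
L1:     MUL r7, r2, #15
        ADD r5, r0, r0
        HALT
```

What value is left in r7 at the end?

after MOV r2, #-5: r2=-5
after MOV r5, #35: r5=35
after MOV r7, #37: r7=37
after MOV r0, #11: r0=11
after MUL r5, r7, r2: r5=37*(-5)=-185
CMP r2, #16  (cmp -5,16)
BEQ L1: not taken
after ADD r0, r5, #5: r0=(-185)+5=-180
after XOR r7, r2, r2: r7=(-5)^(-5)=0
after MUL r7, r2, #15: r7=(-5)*15=-75
after ADD r5, r0, r0: r5=(-180)+(-180)=-360
halt.

-75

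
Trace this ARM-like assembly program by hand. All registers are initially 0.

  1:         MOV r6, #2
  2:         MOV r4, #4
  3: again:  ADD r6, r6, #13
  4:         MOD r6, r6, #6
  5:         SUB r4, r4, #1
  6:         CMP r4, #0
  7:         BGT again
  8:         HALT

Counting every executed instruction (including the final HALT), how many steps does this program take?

23

after MOV r6, #2: r6=2
after MOV r4, #4: r4=4
after ADD r6, r6, #13: r6=2+13=15
after MOD r6, r6, #6: r6=15%6=3
after SUB r4, r4, #1: r4=4-1=3
CMP r4, #0  (cmp 3,0)
BGT again: taken
after ADD r6, r6, #13: r6=3+13=16
after MOD r6, r6, #6: r6=16%6=4
after SUB r4, r4, #1: r4=3-1=2
CMP r4, #0  (cmp 2,0)
BGT again: taken
after ADD r6, r6, #13: r6=4+13=17
after MOD r6, r6, #6: r6=17%6=5
after SUB r4, r4, #1: r4=2-1=1
CMP r4, #0  (cmp 1,0)
BGT again: taken
after ADD r6, r6, #13: r6=5+13=18
after MOD r6, r6, #6: r6=18%6=0
after SUB r4, r4, #1: r4=1-1=0
CMP r4, #0  (cmp 0,0)
BGT again: not taken
halt.
Total executed instructions: 23.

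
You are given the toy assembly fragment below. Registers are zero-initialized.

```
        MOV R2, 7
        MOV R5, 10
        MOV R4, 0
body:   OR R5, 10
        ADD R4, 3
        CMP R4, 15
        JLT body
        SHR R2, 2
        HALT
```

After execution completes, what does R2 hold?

1

MOV R2, 7 → R2=7
MOV R5, 10 → R5=10
MOV R4, 0 → R4=0
OR R5, 10 → R5=10|10=10
ADD R4, 3 → R4=0+3=3
CMP R4, 15  (cmp 3,15)
JLT body: taken
OR R5, 10 → R5=10|10=10
ADD R4, 3 → R4=3+3=6
CMP R4, 15  (cmp 6,15)
JLT body: taken
OR R5, 10 → R5=10|10=10
ADD R4, 3 → R4=6+3=9
CMP R4, 15  (cmp 9,15)
JLT body: taken
OR R5, 10 → R5=10|10=10
ADD R4, 3 → R4=9+3=12
CMP R4, 15  (cmp 12,15)
JLT body: taken
OR R5, 10 → R5=10|10=10
ADD R4, 3 → R4=12+3=15
CMP R4, 15  (cmp 15,15)
JLT body: not taken
SHR R2, 2 → R2=7>>2=1
halt.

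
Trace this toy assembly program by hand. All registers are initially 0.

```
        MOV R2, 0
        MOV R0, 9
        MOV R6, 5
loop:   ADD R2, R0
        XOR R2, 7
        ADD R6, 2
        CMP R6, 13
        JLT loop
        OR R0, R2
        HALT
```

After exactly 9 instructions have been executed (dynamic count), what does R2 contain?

23

R2=0
R0=9
R6=5
R2=0+9=9
R2=9^7=14
R6=5+2=7
CMP R6, 13  (cmp 7,13)
JLT loop: taken
R2=14+9=23
After step 9: R2 = 23.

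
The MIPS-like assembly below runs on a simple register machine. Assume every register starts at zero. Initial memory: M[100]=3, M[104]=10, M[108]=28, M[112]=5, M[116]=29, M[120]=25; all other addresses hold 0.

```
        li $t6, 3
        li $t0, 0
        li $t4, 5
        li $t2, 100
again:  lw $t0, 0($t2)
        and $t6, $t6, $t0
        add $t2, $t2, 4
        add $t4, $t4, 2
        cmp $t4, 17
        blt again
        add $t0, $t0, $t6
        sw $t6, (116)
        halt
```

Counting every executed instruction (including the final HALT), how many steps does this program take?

43

after li $t6, 3: $t6=3
after li $t0, 0: $t0=0
after li $t4, 5: $t4=5
after li $t2, 100: $t2=100
after lw $t0, 0($t2): $t0=M[100]=3
after and $t6, $t6, $t0: $t6=3&3=3
after add $t2, $t2, 4: $t2=100+4=104
after add $t4, $t4, 2: $t4=5+2=7
cmp $t4, 17  (cmp 7,17)
blt again: taken
after lw $t0, 0($t2): $t0=M[104]=10
after and $t6, $t6, $t0: $t6=3&10=2
after add $t2, $t2, 4: $t2=104+4=108
after add $t4, $t4, 2: $t4=7+2=9
cmp $t4, 17  (cmp 9,17)
blt again: taken
after lw $t0, 0($t2): $t0=M[108]=28
after and $t6, $t6, $t0: $t6=2&28=0
after add $t2, $t2, 4: $t2=108+4=112
after add $t4, $t4, 2: $t4=9+2=11
cmp $t4, 17  (cmp 11,17)
blt again: taken
after lw $t0, 0($t2): $t0=M[112]=5
after and $t6, $t6, $t0: $t6=0&5=0
after add $t2, $t2, 4: $t2=112+4=116
after add $t4, $t4, 2: $t4=11+2=13
cmp $t4, 17  (cmp 13,17)
blt again: taken
after lw $t0, 0($t2): $t0=M[116]=29
after and $t6, $t6, $t0: $t6=0&29=0
after add $t2, $t2, 4: $t2=116+4=120
after add $t4, $t4, 2: $t4=13+2=15
cmp $t4, 17  (cmp 15,17)
blt again: taken
after lw $t0, 0($t2): $t0=M[120]=25
after and $t6, $t6, $t0: $t6=0&25=0
after add $t2, $t2, 4: $t2=120+4=124
after add $t4, $t4, 2: $t4=15+2=17
cmp $t4, 17  (cmp 17,17)
blt again: not taken
after add $t0, $t0, $t6: $t0=25+0=25
sw $t6, (116) → M[116]=0
halt.
Total executed instructions: 43.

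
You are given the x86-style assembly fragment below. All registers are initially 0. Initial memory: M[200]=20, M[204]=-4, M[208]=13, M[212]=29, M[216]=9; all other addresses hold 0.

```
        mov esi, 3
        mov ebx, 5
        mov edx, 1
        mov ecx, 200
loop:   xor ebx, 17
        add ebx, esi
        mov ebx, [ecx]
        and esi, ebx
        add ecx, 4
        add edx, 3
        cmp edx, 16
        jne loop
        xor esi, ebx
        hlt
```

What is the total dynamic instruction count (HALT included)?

46

after mov esi, 3: esi=3
after mov ebx, 5: ebx=5
after mov edx, 1: edx=1
after mov ecx, 200: ecx=200
after xor ebx, 17: ebx=5^17=20
after add ebx, esi: ebx=20+3=23
after mov ebx, [ecx]: ebx=M[200]=20
after and esi, ebx: esi=3&20=0
after add ecx, 4: ecx=200+4=204
after add edx, 3: edx=1+3=4
cmp edx, 16  (cmp 4,16)
jne loop: taken
after xor ebx, 17: ebx=20^17=5
after add ebx, esi: ebx=5+0=5
after mov ebx, [ecx]: ebx=M[204]=-4
after and esi, ebx: esi=0&(-4)=0
after add ecx, 4: ecx=204+4=208
after add edx, 3: edx=4+3=7
cmp edx, 16  (cmp 7,16)
jne loop: taken
after xor ebx, 17: ebx=(-4)^17=-19
after add ebx, esi: ebx=(-19)+0=-19
after mov ebx, [ecx]: ebx=M[208]=13
after and esi, ebx: esi=0&13=0
after add ecx, 4: ecx=208+4=212
after add edx, 3: edx=7+3=10
cmp edx, 16  (cmp 10,16)
jne loop: taken
after xor ebx, 17: ebx=13^17=28
after add ebx, esi: ebx=28+0=28
after mov ebx, [ecx]: ebx=M[212]=29
after and esi, ebx: esi=0&29=0
after add ecx, 4: ecx=212+4=216
after add edx, 3: edx=10+3=13
cmp edx, 16  (cmp 13,16)
jne loop: taken
after xor ebx, 17: ebx=29^17=12
after add ebx, esi: ebx=12+0=12
after mov ebx, [ecx]: ebx=M[216]=9
after and esi, ebx: esi=0&9=0
after add ecx, 4: ecx=216+4=220
after add edx, 3: edx=13+3=16
cmp edx, 16  (cmp 16,16)
jne loop: not taken
after xor esi, ebx: esi=0^9=9
halt.
Total executed instructions: 46.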